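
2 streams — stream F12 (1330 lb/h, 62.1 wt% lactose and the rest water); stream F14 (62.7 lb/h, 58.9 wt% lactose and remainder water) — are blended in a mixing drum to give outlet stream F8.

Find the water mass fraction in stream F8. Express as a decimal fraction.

0.380

Total flow out = 1330 + 62.7 = 1392.7 lb/h.
water in = 1330×0.379 + 62.7×0.411 = 529.84 lb/h.
water mass fraction in F8 = 529.84/1392.7 = 0.380.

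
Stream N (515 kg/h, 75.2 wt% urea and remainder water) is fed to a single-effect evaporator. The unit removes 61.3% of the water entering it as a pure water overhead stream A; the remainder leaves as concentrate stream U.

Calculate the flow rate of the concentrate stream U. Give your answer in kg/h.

436.7 kg/h

water entering = 515×0.248 = 127.72 kg/h; overhead removed = 0.613×127.72 = 78.292 kg/h.
Concentrate = 515 − 78.292 = 436.71 kg/h.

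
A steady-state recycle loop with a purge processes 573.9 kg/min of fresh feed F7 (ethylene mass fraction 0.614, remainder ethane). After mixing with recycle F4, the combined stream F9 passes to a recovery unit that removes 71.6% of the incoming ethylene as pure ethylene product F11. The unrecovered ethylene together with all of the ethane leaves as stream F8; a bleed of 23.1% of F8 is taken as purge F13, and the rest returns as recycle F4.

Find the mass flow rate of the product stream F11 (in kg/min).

ethylene in F9: m_A = 573.9×0.614 + (1−0.231)·(1−0.716)·m_A, so m_A = 352.37/0.7816 = 450.84 kg/min.
Product F11 = 0.716×450.84 = 322.8 kg/min.

322.8 kg/min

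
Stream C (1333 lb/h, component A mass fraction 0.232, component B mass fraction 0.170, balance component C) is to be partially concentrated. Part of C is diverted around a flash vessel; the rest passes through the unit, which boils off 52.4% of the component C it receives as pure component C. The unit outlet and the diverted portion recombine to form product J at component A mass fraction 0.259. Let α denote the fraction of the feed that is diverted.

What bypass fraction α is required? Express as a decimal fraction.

All 1333×0.232 = 309.26 lb/h of component A reaches J, so J = 309.26/0.259 = 1194 lb/h and vapour = 138.96 lb/h.
The evaporator receives (1−α)·1333 of feed at 0.598 component C and removes 0.524 of that component C:
0.524×0.598×(1−α)×1333 = 138.96
(1−α) = 138.96/417.7 = 0.3327;  α = 0.6673.

0.667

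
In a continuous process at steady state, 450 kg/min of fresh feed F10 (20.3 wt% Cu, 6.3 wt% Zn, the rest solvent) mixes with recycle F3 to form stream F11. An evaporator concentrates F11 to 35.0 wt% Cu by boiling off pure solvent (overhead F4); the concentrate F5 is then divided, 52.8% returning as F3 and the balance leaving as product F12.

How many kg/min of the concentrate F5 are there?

Overall Cu balance (none leaves overhead): Cu in fresh feed = Cu in product, i.e. 450×0.203 = (1−0.528)·F5·0.350.
F5 = 91.35/(0.350×0.472) = 552.97 kg/min.

553 kg/min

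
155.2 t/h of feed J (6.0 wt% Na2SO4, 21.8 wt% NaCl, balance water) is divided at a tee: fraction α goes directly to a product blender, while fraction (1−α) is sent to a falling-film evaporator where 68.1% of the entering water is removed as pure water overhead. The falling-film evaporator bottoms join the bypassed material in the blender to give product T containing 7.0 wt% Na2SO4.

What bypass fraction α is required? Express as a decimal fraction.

All 155.2×0.060 = 9.312 t/h of Na2SO4 reaches T, so T = 9.312/0.070 = 133.03 t/h and vapour = 22.171 t/h.
The evaporator receives (1−α)·155.2 of feed at 0.722 water and removes 0.681 of that water:
0.681×0.722×(1−α)×155.2 = 22.171
(1−α) = 22.171/76.309 = 0.2905;  α = 0.7095.

0.709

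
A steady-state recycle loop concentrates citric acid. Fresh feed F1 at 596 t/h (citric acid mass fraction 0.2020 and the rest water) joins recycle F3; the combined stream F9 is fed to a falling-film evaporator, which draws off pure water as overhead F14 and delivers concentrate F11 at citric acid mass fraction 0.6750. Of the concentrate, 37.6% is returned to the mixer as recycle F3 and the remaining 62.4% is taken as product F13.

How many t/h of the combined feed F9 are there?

703.5 t/h

Overall citric acid balance (none leaves overhead): citric acid in fresh feed = citric acid in product, i.e. 596×0.202 = (1−0.376)·F11·0.675.
F11 = 120.39/(0.675×0.624) = 285.83 t/h.
Recycle F3 = 0.376×285.83 = 107.47 t/h.
Combined feed F9 = 596 + 107.47 = 703.47 t/h.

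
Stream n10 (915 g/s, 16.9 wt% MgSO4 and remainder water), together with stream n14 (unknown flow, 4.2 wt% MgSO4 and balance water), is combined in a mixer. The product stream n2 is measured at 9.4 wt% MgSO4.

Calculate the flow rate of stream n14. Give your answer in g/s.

1320 g/s

Let n14 be the unknown flow. Total out = 915 + n14.
MgSO4 balance: 154.64 + 0.042·n14 = 0.094·(915 + n14)
(0.042 − 0.094)·n14 = 0.094×915 − 154.64 = -68.625
n14 = -68.625 / -0.052 = 1319.7 g/s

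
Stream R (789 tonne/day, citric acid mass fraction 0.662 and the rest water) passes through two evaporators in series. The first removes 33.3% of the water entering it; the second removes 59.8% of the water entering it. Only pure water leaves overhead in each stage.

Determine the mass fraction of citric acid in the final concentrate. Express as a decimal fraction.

water in feed = 789×0.338 = 266.68 tonne/day.
After stage 1: water left = (1−0.333)×266.68 = 177.88; stream total = 700.19 tonne/day.
After stage 2: water left = (1−0.598)×177.88 = 71.507; final concentrate = 593.82 tonne/day.
citric acid fraction = 522.32/593.82 = 0.880.

0.880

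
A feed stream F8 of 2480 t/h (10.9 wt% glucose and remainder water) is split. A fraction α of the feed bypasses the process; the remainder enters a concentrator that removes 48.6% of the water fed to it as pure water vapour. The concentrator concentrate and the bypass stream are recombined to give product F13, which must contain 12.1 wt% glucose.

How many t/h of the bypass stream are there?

All 2480×0.109 = 270.32 t/h of glucose reaches F13, so F13 = 270.32/0.121 = 2234 t/h and vapour = 245.95 t/h.
The evaporator receives (1−α)·2480 of feed at 0.891 water and removes 0.486 of that water:
0.486×0.891×(1−α)×2480 = 245.95
(1−α) = 245.95/1073.9 = 0.2290;  α = 0.7710.
Bypass flow = 0.7710×2480 = 1912 t/h.

1912 t/h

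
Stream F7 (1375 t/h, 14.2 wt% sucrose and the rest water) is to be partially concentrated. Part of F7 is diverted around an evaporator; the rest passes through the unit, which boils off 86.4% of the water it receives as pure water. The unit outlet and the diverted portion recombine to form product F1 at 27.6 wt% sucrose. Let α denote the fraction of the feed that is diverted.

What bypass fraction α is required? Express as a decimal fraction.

0.345

All 1375×0.142 = 195.25 t/h of sucrose reaches F1, so F1 = 195.25/0.276 = 707.43 t/h and vapour = 667.57 t/h.
The evaporator receives (1−α)·1375 of feed at 0.858 water and removes 0.864 of that water:
0.864×0.858×(1−α)×1375 = 667.57
(1−α) = 667.57/1019.3 = 0.6549;  α = 0.3451.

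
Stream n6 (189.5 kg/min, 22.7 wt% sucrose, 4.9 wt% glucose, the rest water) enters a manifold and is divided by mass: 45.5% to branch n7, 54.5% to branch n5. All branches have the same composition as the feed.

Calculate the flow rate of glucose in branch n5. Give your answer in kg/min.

5.061 kg/min

Branch n5 total = 0.545×189.5 = 103.28 kg/min.
glucose in n5 = 0.049×103.28 = 5.0606 kg/min.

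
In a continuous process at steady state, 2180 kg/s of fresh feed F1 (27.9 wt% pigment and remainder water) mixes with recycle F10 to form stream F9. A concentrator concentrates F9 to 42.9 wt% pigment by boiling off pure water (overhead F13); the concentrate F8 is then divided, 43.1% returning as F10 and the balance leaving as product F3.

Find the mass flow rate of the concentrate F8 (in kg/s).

Overall pigment balance (none leaves overhead): pigment in fresh feed = pigment in product, i.e. 2180×0.279 = (1−0.431)·F8·0.429.
F8 = 608.22/(0.429×0.569) = 2491.7 kg/s.

2492 kg/s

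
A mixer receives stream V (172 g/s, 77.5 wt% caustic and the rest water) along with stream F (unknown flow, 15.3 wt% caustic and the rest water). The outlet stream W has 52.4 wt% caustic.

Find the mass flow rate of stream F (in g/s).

Let F be the unknown flow. Total out = 172 + F.
caustic balance: 133.3 + 0.153·F = 0.524·(172 + F)
(0.153 − 0.524)·F = 0.524×172 − 133.3 = -43.172
F = -43.172 / -0.371 = 116.37 g/s

116.4 g/s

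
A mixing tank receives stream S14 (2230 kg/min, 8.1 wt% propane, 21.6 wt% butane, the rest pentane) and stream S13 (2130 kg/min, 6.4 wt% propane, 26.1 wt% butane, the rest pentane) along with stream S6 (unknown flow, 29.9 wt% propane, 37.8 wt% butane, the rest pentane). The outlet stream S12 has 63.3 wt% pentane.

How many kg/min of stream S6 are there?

792.1 kg/min

Let S6 be the unknown flow. Total out = 4360 + S6.
pentane balance: 3005.4 + 0.323·S6 = 0.633·(4360 + S6)
(0.323 − 0.633)·S6 = 0.633×4360 − 3005.4 = -245.56
S6 = -245.56 / -0.310 = 792.13 kg/min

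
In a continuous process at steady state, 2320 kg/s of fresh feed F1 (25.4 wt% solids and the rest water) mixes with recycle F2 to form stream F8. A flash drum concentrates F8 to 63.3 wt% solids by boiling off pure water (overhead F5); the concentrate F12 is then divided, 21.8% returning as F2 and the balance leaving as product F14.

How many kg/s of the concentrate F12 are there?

Overall solids balance (none leaves overhead): solids in fresh feed = solids in product, i.e. 2320×0.254 = (1−0.218)·F12·0.633.
F12 = 589.28/(0.633×0.782) = 1190.5 kg/s.

1190 kg/s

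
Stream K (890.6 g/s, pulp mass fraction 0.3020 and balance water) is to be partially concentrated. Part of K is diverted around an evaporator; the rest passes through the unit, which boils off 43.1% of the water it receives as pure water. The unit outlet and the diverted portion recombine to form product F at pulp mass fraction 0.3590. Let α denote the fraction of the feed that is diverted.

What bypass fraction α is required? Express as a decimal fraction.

All 890.6×0.302 = 268.96 g/s of pulp reaches F, so F = 268.96/0.359 = 749.2 g/s and vapour = 141.4 g/s.
The evaporator receives (1−α)·890.6 of feed at 0.698 water and removes 0.431 of that water:
0.431×0.698×(1−α)×890.6 = 141.4
(1−α) = 141.4/267.93 = 0.5278;  α = 0.4722.

0.472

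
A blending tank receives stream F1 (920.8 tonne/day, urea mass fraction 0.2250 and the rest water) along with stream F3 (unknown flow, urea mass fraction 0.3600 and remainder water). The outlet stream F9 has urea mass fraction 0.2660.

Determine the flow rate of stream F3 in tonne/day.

Let F3 be the unknown flow. Total out = 920.8 + F3.
urea balance: 207.18 + 0.360·F3 = 0.266·(920.8 + F3)
(0.360 − 0.266)·F3 = 0.266×920.8 − 207.18 = 37.753
F3 = 37.753 / 0.094 = 401.63 tonne/day

401.6 tonne/day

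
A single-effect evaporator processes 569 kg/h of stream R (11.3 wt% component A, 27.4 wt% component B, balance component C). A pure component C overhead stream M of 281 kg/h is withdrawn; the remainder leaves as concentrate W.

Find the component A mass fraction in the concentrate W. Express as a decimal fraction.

0.223

component A is not removed: 569×0.113 = 64.297 kg/h of component A enters W.
Concentrate = 569 − 281 = 288 kg/h.
Mass fraction = 64.297/288 = 0.223.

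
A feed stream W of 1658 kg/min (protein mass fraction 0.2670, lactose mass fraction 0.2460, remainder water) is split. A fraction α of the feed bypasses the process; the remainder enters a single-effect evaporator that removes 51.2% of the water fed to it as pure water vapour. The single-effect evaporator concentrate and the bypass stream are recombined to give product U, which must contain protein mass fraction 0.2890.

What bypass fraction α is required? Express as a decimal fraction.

0.695

All 1658×0.267 = 442.69 kg/min of protein reaches U, so U = 442.69/0.289 = 1531.8 kg/min and vapour = 126.21 kg/min.
The evaporator receives (1−α)·1658 of feed at 0.487 water and removes 0.512 of that water:
0.512×0.487×(1−α)×1658 = 126.21
(1−α) = 126.21/413.41 = 0.3053;  α = 0.6947.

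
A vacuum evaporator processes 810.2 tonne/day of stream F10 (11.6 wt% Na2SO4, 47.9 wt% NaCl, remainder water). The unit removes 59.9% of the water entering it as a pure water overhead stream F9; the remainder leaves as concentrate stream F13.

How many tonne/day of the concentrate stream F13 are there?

water entering = 810.2×0.405 = 328.13 tonne/day; overhead removed = 0.599×328.13 = 196.55 tonne/day.
Concentrate = 810.2 − 196.55 = 613.65 tonne/day.

613.6 tonne/day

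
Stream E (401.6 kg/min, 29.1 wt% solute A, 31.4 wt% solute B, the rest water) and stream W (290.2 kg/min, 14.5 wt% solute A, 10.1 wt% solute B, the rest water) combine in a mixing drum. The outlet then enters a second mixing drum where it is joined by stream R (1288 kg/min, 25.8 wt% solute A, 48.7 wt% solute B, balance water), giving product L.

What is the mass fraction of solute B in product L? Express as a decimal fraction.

0.3953

Overall, product flow = 1979.8 kg/min.
solute B in = 401.6×0.314 + 290.2×0.101 + 1288×0.487 = 782.67 kg/min.
solute B fraction in L = 0.3953.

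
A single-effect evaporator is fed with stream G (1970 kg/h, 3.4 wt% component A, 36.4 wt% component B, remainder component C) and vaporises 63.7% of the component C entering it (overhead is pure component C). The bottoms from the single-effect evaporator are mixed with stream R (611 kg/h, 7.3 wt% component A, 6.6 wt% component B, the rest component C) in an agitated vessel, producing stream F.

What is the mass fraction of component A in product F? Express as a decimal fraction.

0.061

Vapour removed = 0.637×0.602×1970 = 755.44 kg/h; concentrate = 1214.6 kg/h.
component A reaching the mixer = 66.98 (from concentrate) + 611×0.073 = 111.58 kg/h.
Product flow = 1214.6 + 611 = 1825.6 kg/h; component A fraction = 0.061.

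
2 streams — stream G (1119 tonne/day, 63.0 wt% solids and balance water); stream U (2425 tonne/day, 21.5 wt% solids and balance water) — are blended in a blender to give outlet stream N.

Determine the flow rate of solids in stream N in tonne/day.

1226 tonne/day

solids out = solids in = 1119×0.630 + 2425×0.215 = 1226.3 tonne/day.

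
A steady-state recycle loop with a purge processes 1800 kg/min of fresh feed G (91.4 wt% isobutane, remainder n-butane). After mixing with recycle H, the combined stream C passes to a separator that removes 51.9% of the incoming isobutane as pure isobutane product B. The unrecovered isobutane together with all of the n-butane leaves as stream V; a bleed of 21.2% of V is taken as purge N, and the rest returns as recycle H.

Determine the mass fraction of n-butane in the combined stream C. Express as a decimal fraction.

0.216

n-butane enters only via G and leaves only via the purge: 1800×0.086 = 0.212×(n-butane in V), and the separator passes all n-butane, so n-butane in C = n-butane in V = 730.19 kg/min.
isobutane in C: m_A = 1800×0.914 + (1−0.212)·(1−0.519)·m_A, so m_A = 1645.2/0.6210 = 2649.4 kg/min.
C = 2649.4 + 730.19 = 3379.6 kg/min.
n-butane fraction in C = 730.19/3379.6 = 0.216.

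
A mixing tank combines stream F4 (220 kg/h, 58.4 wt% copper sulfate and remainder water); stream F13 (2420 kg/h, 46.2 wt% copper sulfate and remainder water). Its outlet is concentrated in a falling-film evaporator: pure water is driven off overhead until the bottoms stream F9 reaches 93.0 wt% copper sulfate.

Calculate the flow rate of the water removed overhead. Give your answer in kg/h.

copper sulfate entering = 220×0.584 + 2420×0.462 = 1246.5 kg/h.
All copper sulfate reports to F9, so F9 = 1246.5/0.930 = 1340.3 kg/h.
Total feed = 2640 kg/h; overhead = 2640 − 1340.3 = 1299.7 kg/h.

1300 kg/h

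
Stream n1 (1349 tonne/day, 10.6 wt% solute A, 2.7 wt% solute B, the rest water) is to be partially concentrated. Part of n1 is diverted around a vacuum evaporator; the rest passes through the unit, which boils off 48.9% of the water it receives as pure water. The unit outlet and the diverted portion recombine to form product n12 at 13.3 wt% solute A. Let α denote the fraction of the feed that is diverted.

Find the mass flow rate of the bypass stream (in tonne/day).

All 1349×0.106 = 142.99 tonne/day of solute A reaches n12, so n12 = 142.99/0.133 = 1075.1 tonne/day and vapour = 273.86 tonne/day.
The evaporator receives (1−α)·1349 of feed at 0.867 water and removes 0.489 of that water:
0.489×0.867×(1−α)×1349 = 273.86
(1−α) = 273.86/571.93 = 0.4788;  α = 0.5212.
Bypass flow = 0.5212×1349 = 703.05 tonne/day.

703.1 tonne/day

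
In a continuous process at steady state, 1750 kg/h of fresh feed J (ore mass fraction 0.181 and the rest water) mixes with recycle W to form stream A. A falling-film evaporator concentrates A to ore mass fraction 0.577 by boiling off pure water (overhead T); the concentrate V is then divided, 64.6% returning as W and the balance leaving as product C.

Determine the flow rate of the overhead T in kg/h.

1201 kg/h

Overall ore balance (none leaves overhead): ore in fresh feed = ore in product, i.e. 1750×0.181 = (1−0.646)·V·0.577.
V = 316.75/(0.577×0.354) = 1550.7 kg/h.
Recycle W = 0.646×1550.7 = 1001.8 kg/h.
Combined feed A = 1750 + 1001.8 = 2751.8 kg/h.
Overhead T = A − V = 2751.8 − 1550.7 = 1201 kg/h.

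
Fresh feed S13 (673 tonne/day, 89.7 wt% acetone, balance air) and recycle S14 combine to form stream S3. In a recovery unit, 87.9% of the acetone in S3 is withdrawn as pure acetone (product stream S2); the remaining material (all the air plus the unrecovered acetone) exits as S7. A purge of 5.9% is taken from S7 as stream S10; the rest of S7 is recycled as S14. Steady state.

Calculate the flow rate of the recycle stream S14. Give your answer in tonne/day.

air enters only via S13 and leaves only via the purge: 673×0.103 = 0.059×(air in S7), and the recovery unit passes all air, so air in S3 = air in S7 = 1174.9 tonne/day.
acetone in S3: m_A = 673×0.897 + (1−0.059)·(1−0.879)·m_A, so m_A = 603.68/0.8861 = 681.25 tonne/day.
S7 = (1−0.879)×681.25 + 1174.9 = 1257.3 tonne/day.
Recycle S14 = (1−0.059)×1257.3 = 1183.1 tonne/day.

1183 tonne/day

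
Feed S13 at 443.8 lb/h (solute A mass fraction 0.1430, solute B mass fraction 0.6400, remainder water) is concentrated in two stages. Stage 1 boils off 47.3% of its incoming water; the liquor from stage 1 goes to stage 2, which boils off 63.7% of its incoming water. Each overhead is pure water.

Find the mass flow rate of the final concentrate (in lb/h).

365.9 lb/h

water in feed = 443.8×0.217 = 96.305 lb/h.
After stage 1: water left = (1−0.473)×96.305 = 50.753; stream total = 398.25 lb/h.
After stage 2: water left = (1−0.637)×50.753 = 18.423; final concentrate = 365.92 lb/h.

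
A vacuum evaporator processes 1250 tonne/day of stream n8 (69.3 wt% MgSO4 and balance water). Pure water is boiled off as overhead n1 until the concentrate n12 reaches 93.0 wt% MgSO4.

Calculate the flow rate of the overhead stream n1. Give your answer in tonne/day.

318.5 tonne/day

MgSO4 is conserved: 1250×0.693 = 866.25 tonne/day all reports to the concentrate.
Concentrate = 866.25/(target fraction) = 931.45 tonne/day.
Overhead = 1250 − 931.45 = 318.55 tonne/day.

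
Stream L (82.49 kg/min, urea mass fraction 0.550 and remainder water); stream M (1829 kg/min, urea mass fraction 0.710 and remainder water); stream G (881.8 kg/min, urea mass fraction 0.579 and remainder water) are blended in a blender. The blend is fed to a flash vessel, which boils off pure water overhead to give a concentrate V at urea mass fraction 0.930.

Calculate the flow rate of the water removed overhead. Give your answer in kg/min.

799.2 kg/min

urea entering = 82.49×0.550 + 1829×0.710 + 881.8×0.579 = 1854.5 kg/min.
All urea reports to V, so V = 1854.5/0.930 = 1994.1 kg/min.
Total feed = 2793.3 kg/min; overhead = 2793.3 − 1994.1 = 799.18 kg/min.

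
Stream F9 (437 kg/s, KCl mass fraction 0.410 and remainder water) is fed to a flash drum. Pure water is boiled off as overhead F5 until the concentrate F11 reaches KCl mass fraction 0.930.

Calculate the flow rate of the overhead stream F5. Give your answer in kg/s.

244.3 kg/s

KCl is conserved: 437×0.410 = 179.17 kg/s all reports to the concentrate.
Concentrate = 179.17/(target fraction) = 192.66 kg/s.
Overhead = 437 − 192.66 = 244.34 kg/s.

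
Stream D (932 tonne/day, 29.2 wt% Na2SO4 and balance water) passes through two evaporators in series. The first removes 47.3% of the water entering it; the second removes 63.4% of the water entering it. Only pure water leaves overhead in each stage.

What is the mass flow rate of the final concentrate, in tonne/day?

water in feed = 932×0.708 = 659.86 tonne/day.
After stage 1: water left = (1−0.473)×659.86 = 347.74; stream total = 619.89 tonne/day.
After stage 2: water left = (1−0.634)×347.74 = 127.27; final concentrate = 399.42 tonne/day.

399.4 tonne/day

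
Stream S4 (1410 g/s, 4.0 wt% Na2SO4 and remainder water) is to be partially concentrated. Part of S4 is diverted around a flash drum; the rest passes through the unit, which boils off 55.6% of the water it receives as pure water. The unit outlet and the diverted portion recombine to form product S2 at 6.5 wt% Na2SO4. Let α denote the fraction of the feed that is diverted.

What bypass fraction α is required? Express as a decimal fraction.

0.279

All 1410×0.040 = 56.4 g/s of Na2SO4 reaches S2, so S2 = 56.4/0.065 = 867.69 g/s and vapour = 542.31 g/s.
The evaporator receives (1−α)·1410 of feed at 0.960 water and removes 0.556 of that water:
0.556×0.960×(1−α)×1410 = 542.31
(1−α) = 542.31/752.6 = 0.7206;  α = 0.2794.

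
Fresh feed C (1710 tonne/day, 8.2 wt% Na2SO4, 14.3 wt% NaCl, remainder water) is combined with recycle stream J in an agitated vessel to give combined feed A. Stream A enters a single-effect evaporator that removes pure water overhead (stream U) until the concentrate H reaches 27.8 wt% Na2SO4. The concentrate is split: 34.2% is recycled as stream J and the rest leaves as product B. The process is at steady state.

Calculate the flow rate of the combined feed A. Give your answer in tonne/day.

1972 tonne/day

Overall Na2SO4 balance (none leaves overhead): Na2SO4 in fresh feed = Na2SO4 in product, i.e. 1710×0.082 = (1−0.342)·H·0.278.
H = 140.22/(0.278×0.658) = 766.55 tonne/day.
Recycle J = 0.342×766.55 = 262.16 tonne/day.
Combined feed A = 1710 + 262.16 = 1972.2 tonne/day.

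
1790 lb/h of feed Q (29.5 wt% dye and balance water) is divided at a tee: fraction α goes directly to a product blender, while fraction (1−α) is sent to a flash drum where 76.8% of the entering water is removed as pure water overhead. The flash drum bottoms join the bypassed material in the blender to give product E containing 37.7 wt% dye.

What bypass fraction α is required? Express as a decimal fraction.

0.598

All 1790×0.295 = 528.05 lb/h of dye reaches E, so E = 528.05/0.377 = 1400.7 lb/h and vapour = 389.34 lb/h.
The evaporator receives (1−α)·1790 of feed at 0.705 water and removes 0.768 of that water:
0.768×0.705×(1−α)×1790 = 389.34
(1−α) = 389.34/969.18 = 0.4017;  α = 0.5983.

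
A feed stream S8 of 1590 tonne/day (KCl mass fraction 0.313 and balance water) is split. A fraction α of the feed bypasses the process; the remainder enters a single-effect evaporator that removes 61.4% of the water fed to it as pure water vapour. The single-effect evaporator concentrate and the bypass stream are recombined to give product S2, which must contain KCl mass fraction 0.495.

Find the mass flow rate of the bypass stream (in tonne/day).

204.1 tonne/day

All 1590×0.313 = 497.67 tonne/day of KCl reaches S2, so S2 = 497.67/0.495 = 1005.4 tonne/day and vapour = 584.61 tonne/day.
The evaporator receives (1−α)·1590 of feed at 0.687 water and removes 0.614 of that water:
0.614×0.687×(1−α)×1590 = 584.61
(1−α) = 584.61/670.69 = 0.8716;  α = 0.1284.
Bypass flow = 0.1284×1590 = 204.08 tonne/day.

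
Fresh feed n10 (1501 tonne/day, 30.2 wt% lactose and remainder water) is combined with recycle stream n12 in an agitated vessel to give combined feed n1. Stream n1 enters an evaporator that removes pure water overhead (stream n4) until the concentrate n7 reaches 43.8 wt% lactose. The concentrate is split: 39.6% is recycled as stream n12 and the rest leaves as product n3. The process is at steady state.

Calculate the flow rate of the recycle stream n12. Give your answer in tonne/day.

Overall lactose balance (none leaves overhead): lactose in fresh feed = lactose in product, i.e. 1501×0.302 = (1−0.396)·n7·0.438.
n7 = 453.3/(0.438×0.604) = 1713.5 tonne/day.
Recycle n12 = 0.396×1713.5 = 678.53 tonne/day.

678.5 tonne/day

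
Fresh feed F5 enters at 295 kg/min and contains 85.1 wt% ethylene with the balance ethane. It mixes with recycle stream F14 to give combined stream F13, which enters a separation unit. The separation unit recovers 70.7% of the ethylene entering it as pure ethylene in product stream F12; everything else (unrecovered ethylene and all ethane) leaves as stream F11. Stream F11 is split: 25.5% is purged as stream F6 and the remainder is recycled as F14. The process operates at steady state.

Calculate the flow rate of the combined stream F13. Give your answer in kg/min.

493.5 kg/min

ethane enters only via F5 and leaves only via the purge: 295×0.149 = 0.255×(ethane in F11), and the separation unit passes all ethane, so ethane in F13 = ethane in F11 = 172.37 kg/min.
ethylene in F13: m_A = 295×0.851 + (1−0.255)·(1−0.707)·m_A, so m_A = 251.04/0.7817 = 321.15 kg/min.
F13 = 321.15 + 172.37 = 493.52 kg/min.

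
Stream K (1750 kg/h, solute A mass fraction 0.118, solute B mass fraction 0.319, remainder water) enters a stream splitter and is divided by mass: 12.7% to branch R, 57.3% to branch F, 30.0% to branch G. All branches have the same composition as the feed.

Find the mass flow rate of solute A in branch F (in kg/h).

Branch F total = 0.573×1750 = 1002.7 kg/h.
solute A in F = 0.118×1002.7 = 118.32 kg/h.

118.3 kg/h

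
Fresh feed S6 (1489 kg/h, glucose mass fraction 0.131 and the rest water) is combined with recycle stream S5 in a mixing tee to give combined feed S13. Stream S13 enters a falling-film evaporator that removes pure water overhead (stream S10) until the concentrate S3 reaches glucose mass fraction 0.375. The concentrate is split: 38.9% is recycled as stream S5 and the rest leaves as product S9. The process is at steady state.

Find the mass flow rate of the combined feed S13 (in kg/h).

1820 kg/h

Overall glucose balance (none leaves overhead): glucose in fresh feed = glucose in product, i.e. 1489×0.131 = (1−0.389)·S3·0.375.
S3 = 195.06/(0.375×0.611) = 851.32 kg/h.
Recycle S5 = 0.389×851.32 = 331.16 kg/h.
Combined feed S13 = 1489 + 331.16 = 1820.2 kg/h.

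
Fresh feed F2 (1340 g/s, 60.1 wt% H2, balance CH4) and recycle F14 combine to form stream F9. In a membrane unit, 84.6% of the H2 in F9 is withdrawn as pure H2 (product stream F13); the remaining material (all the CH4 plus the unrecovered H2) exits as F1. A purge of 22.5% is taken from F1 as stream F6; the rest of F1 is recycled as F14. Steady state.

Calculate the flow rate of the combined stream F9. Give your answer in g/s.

CH4 enters only via F2 and leaves only via the purge: 1340×0.399 = 0.225×(CH4 in F1), and the membrane unit passes all CH4, so CH4 in F9 = CH4 in F1 = 2376.3 g/s.
H2 in F9: m_A = 1340×0.601 + (1−0.225)·(1−0.846)·m_A, so m_A = 805.34/0.8806 = 914.48 g/s.
F9 = 914.48 + 2376.3 = 3290.8 g/s.

3291 g/s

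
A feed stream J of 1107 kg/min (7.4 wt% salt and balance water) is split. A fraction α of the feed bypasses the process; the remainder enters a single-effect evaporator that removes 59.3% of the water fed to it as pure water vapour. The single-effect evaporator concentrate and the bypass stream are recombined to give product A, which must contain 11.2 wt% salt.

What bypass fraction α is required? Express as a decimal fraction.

0.382

All 1107×0.074 = 81.918 kg/min of salt reaches A, so A = 81.918/0.112 = 731.41 kg/min and vapour = 375.59 kg/min.
The evaporator receives (1−α)·1107 of feed at 0.926 water and removes 0.593 of that water:
0.593×0.926×(1−α)×1107 = 375.59
(1−α) = 375.59/607.87 = 0.6179;  α = 0.3821.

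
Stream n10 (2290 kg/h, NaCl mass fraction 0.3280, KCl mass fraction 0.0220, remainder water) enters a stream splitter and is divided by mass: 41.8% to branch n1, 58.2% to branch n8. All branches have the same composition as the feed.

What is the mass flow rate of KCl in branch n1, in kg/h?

Branch n1 total = 0.418×2290 = 957.22 kg/h.
KCl in n1 = 0.022×957.22 = 21.059 kg/h.

21.06 kg/h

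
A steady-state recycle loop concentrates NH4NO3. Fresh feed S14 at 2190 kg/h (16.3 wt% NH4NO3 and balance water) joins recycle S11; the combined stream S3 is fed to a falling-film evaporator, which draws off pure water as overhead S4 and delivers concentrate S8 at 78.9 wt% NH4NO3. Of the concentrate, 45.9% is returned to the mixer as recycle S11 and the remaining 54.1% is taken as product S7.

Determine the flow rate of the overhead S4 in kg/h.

1738 kg/h

Overall NH4NO3 balance (none leaves overhead): NH4NO3 in fresh feed = NH4NO3 in product, i.e. 2190×0.163 = (1−0.459)·S8·0.789.
S8 = 356.97/(0.789×0.541) = 836.29 kg/h.
Recycle S11 = 0.459×836.29 = 383.86 kg/h.
Combined feed S3 = 2190 + 383.86 = 2573.9 kg/h.
Overhead S4 = S3 − S8 = 2573.9 − 836.29 = 1737.6 kg/h.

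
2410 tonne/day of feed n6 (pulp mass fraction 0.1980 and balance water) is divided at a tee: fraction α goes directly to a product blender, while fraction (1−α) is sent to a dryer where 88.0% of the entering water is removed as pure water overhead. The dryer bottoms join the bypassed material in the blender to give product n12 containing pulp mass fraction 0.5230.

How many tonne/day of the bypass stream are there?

All 2410×0.198 = 477.18 tonne/day of pulp reaches n12, so n12 = 477.18/0.523 = 912.39 tonne/day and vapour = 1497.6 tonne/day.
The evaporator receives (1−α)·2410 of feed at 0.802 water and removes 0.880 of that water:
0.880×0.802×(1−α)×2410 = 1497.6
(1−α) = 1497.6/1700.9 = 0.8805;  α = 0.1195.
Bypass flow = 0.1195×2410 = 288.02 tonne/day.

288 tonne/day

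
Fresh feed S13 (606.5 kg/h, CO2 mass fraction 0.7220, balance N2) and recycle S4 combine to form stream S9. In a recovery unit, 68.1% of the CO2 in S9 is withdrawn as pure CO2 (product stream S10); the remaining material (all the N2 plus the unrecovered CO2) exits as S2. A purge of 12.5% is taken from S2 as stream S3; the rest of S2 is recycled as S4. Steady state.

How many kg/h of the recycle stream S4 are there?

N2 enters only via S13 and leaves only via the purge: 606.5×0.278 = 0.125×(N2 in S2), and the recovery unit passes all N2, so N2 in S9 = N2 in S2 = 1348.9 kg/h.
CO2 in S9: m_A = 606.5×0.722 + (1−0.125)·(1−0.681)·m_A, so m_A = 437.89/0.7209 = 607.45 kg/h.
S2 = (1−0.681)×607.45 + 1348.9 = 1542.6 kg/h.
Recycle S4 = (1−0.125)×1542.6 = 1349.8 kg/h.

1350 kg/h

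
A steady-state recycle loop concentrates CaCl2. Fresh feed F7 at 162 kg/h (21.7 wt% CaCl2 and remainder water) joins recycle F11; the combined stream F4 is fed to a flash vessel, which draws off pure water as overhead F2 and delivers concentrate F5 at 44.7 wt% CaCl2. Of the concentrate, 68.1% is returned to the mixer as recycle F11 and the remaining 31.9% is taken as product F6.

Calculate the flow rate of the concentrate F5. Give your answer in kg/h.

Overall CaCl2 balance (none leaves overhead): CaCl2 in fresh feed = CaCl2 in product, i.e. 162×0.217 = (1−0.681)·F5·0.447.
F5 = 35.154/(0.447×0.319) = 246.53 kg/h.

246.5 kg/h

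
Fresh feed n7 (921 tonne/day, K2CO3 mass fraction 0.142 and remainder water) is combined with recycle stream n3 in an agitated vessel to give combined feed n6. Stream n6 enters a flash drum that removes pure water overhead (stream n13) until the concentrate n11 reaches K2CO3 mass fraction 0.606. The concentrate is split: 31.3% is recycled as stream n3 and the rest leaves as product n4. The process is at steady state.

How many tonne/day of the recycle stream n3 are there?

Overall K2CO3 balance (none leaves overhead): K2CO3 in fresh feed = K2CO3 in product, i.e. 921×0.142 = (1−0.313)·n11·0.606.
n11 = 130.78/(0.606×0.687) = 314.14 tonne/day.
Recycle n3 = 0.313×314.14 = 98.325 tonne/day.

98.32 tonne/day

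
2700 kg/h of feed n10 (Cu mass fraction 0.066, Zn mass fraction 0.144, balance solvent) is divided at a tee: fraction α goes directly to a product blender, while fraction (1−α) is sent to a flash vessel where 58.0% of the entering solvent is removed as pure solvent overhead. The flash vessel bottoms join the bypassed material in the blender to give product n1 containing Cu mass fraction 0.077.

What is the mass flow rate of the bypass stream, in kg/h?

1858 kg/h

All 2700×0.066 = 178.2 kg/h of Cu reaches n1, so n1 = 178.2/0.077 = 2314.3 kg/h and vapour = 385.71 kg/h.
The evaporator receives (1−α)·2700 of feed at 0.790 solvent and removes 0.580 of that solvent:
0.580×0.790×(1−α)×2700 = 385.71
(1−α) = 385.71/1237.1 = 0.3118;  α = 0.6882.
Bypass flow = 0.6882×2700 = 1858.2 kg/h.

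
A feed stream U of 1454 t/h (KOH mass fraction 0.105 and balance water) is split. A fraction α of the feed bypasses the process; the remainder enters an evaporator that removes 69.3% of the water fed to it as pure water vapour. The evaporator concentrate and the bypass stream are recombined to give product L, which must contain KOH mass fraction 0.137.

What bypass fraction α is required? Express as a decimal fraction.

All 1454×0.105 = 152.67 t/h of KOH reaches L, so L = 152.67/0.137 = 1114.4 t/h and vapour = 339.62 t/h.
The evaporator receives (1−α)·1454 of feed at 0.895 water and removes 0.693 of that water:
0.693×0.895×(1−α)×1454 = 339.62
(1−α) = 339.62/901.82 = 0.3766;  α = 0.6234.

0.623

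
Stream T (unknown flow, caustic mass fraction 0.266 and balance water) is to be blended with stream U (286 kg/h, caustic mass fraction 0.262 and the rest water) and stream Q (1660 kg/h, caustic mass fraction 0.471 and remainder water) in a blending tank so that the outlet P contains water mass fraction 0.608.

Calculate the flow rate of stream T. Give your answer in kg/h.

Let T be the unknown flow. Total out = 1946 + T.
water balance: 1089.2 + 0.734·T = 0.608·(1946 + T)
(0.734 − 0.608)·T = 0.608×1946 − 1089.2 = 93.96
T = 93.96 / 0.126 = 745.71 kg/h

745.7 kg/h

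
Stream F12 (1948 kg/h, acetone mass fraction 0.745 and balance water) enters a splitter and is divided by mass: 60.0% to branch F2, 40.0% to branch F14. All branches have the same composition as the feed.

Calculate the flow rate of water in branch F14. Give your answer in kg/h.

Branch F14 total = 0.400×1948 = 779.2 kg/h.
water in F14 = 0.255×779.2 = 198.7 kg/h.

198.7 kg/h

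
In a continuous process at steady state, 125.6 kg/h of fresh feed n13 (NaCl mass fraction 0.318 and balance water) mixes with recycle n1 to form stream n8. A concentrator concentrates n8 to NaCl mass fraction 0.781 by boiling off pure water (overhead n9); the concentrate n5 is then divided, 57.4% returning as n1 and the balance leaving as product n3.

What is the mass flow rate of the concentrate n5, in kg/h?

Overall NaCl balance (none leaves overhead): NaCl in fresh feed = NaCl in product, i.e. 125.6×0.318 = (1−0.574)·n5·0.781.
n5 = 39.941/(0.781×0.426) = 120.05 kg/h.

120 kg/h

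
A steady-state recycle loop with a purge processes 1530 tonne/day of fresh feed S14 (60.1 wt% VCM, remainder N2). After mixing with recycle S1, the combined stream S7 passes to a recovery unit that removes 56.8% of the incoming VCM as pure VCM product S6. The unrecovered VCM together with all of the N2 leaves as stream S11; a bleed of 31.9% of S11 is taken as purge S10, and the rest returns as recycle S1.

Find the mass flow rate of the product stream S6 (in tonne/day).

VCM in S7: m_A = 1530×0.601 + (1−0.319)·(1−0.568)·m_A, so m_A = 919.53/0.7058 = 1302.8 tonne/day.
Product S6 = 0.568×1302.8 = 739.99 tonne/day.

740 tonne/day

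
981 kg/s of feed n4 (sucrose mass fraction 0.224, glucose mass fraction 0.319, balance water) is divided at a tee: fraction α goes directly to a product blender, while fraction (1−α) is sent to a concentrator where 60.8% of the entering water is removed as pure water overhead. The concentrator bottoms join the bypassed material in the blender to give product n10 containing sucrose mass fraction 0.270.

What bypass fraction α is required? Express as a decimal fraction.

0.387

All 981×0.224 = 219.74 kg/s of sucrose reaches n10, so n10 = 219.74/0.270 = 813.87 kg/s and vapour = 167.13 kg/s.
The evaporator receives (1−α)·981 of feed at 0.457 water and removes 0.608 of that water:
0.608×0.457×(1−α)×981 = 167.13
(1−α) = 167.13/272.58 = 0.6132;  α = 0.3868.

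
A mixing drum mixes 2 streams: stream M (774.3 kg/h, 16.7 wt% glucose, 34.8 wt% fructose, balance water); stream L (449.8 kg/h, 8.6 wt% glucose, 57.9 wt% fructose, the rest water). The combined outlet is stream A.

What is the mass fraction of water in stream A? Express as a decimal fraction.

Total flow out = 774.3 + 449.8 = 1224.1 kg/h.
water in = 774.3×0.485 + 449.8×0.335 = 526.22 kg/h.
water mass fraction in A = 526.22/1224.1 = 0.4299.

0.4299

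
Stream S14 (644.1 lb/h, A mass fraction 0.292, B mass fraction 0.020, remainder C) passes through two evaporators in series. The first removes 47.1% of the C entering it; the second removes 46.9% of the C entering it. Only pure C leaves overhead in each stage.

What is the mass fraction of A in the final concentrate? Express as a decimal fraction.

C in feed = 644.1×0.688 = 443.14 lb/h.
After stage 1: C left = (1−0.471)×443.14 = 234.42; stream total = 435.38 lb/h.
After stage 2: C left = (1−0.469)×234.42 = 124.48; final concentrate = 325.44 lb/h.
A fraction = 188.08/325.44 = 0.578.

0.578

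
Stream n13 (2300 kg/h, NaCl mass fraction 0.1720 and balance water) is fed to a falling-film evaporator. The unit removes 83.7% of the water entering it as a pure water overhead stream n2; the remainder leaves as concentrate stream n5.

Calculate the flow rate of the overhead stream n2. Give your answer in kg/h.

1594 kg/h

water entering = 2300×0.828 = 1904.4 kg/h; overhead removed = 0.837×1904.4 = 1594 kg/h.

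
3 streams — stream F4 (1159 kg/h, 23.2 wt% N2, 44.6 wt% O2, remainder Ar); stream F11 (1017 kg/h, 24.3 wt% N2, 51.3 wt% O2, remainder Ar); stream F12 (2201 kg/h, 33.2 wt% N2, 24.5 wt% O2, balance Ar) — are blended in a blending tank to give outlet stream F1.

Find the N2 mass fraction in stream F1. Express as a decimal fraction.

0.285

Total flow out = 1159 + 1017 + 2201 = 4377 kg/h.
N2 in = 1159×0.232 + 1017×0.243 + 2201×0.332 = 1246.8 kg/h.
N2 mass fraction in F1 = 1246.8/4377 = 0.285.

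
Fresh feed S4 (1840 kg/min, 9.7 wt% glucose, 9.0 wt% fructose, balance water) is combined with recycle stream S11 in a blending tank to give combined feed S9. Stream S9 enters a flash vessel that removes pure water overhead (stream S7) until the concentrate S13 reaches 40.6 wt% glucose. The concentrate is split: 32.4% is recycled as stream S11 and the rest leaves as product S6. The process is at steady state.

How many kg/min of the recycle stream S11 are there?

210.7 kg/min

Overall glucose balance (none leaves overhead): glucose in fresh feed = glucose in product, i.e. 1840×0.097 = (1−0.324)·S13·0.406.
S13 = 178.48/(0.406×0.676) = 650.3 kg/min.
Recycle S11 = 0.324×650.3 = 210.7 kg/min.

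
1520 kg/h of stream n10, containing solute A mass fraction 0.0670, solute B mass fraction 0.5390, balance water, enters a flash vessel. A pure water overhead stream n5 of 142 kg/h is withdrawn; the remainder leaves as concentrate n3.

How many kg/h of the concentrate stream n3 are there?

1378 kg/h

Concentrate = 1520 − 142 = 1378 kg/h.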